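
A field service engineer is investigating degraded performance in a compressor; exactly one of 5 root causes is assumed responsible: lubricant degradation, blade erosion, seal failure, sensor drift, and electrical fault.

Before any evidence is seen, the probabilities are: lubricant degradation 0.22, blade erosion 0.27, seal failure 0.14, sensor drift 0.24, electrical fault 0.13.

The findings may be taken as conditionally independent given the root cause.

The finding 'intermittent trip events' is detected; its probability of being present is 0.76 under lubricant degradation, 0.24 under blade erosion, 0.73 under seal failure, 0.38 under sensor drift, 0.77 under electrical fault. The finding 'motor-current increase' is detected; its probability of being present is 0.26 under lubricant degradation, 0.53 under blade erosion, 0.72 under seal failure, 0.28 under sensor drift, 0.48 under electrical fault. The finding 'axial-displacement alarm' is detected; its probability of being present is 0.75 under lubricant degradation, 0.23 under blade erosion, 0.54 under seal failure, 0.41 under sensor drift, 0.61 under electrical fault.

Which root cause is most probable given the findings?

By Bayes' rule with conditional independence, the unnormalized weight for each hypothesis is prior × ∏ likelihoods:
  lubricant degradation: 0.22 × 0.76 × 0.26 × 0.75 = 0.032604
  blade erosion: 0.27 × 0.24 × 0.53 × 0.23 = 0.0078991
  seal failure: 0.14 × 0.73 × 0.72 × 0.54 = 0.039735
  sensor drift: 0.24 × 0.38 × 0.28 × 0.41 = 0.01047
  electrical fault: 0.13 × 0.77 × 0.48 × 0.61 = 0.029309
The unnormalized weights sum to 0.12002.
P(lubricant degradation | evidence) ≈ 0.032604 / 0.12002 ≈ 0.272
P(blade erosion | evidence) ≈ 0.0078991 / 0.12002 ≈ 0.066
P(seal failure | evidence) ≈ 0.039735 / 0.12002 ≈ 0.331
P(sensor drift | evidence) ≈ 0.01047 / 0.12002 ≈ 0.087
P(electrical fault | evidence) ≈ 0.029309 / 0.12002 ≈ 0.244
The largest is 0.331, so seal failure is most probable.

seal failure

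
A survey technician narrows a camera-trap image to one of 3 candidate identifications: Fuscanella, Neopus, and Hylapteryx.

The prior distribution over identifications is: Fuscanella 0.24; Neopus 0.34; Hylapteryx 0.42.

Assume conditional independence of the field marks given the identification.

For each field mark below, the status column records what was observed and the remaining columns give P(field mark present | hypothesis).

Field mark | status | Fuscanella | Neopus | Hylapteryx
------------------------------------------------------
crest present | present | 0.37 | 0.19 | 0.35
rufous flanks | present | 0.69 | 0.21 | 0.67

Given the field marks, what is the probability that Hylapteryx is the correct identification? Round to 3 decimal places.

0.568

Multiply each prior by the joint likelihood of the field mark pattern:
  Fuscanella: 0.24 × 0.37 × 0.69 = 0.061272
  Neopus: 0.34 × 0.19 × 0.21 = 0.013566
  Hylapteryx: 0.42 × 0.35 × 0.67 = 0.09849
Marginal likelihood of the evidence = 0.17333.
P(Hylapteryx | evidence) = 0.09849 / 0.17333 ≈ 0.568.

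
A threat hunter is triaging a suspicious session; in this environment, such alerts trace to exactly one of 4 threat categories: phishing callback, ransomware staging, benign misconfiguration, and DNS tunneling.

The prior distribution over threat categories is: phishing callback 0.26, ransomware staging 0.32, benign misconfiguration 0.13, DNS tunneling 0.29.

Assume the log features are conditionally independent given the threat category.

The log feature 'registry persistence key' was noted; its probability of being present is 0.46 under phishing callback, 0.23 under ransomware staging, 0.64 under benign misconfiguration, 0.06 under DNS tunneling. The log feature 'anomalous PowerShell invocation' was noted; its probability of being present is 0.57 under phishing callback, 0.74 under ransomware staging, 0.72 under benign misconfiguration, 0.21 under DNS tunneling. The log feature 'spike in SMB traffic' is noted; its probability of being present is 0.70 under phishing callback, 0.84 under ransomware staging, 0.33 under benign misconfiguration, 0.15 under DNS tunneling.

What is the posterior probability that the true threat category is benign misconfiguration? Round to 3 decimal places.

0.174

Multiply each prior by the joint likelihood of the log feature pattern:
  phishing callback: 0.26 × 0.46 × 0.57 × 0.70 = 0.04772
  ransomware staging: 0.32 × 0.23 × 0.74 × 0.84 = 0.04575
  benign misconfiguration: 0.13 × 0.64 × 0.72 × 0.33 = 0.019768
  DNS tunneling: 0.29 × 0.06 × 0.21 × 0.15 = 0.0005481
Normalizing constant Z = 0.04772 + 0.04575 + 0.019768 + 0.0005481 = 0.11379.
P(benign misconfiguration | evidence) = 0.019768 / 0.11379 ≈ 0.174.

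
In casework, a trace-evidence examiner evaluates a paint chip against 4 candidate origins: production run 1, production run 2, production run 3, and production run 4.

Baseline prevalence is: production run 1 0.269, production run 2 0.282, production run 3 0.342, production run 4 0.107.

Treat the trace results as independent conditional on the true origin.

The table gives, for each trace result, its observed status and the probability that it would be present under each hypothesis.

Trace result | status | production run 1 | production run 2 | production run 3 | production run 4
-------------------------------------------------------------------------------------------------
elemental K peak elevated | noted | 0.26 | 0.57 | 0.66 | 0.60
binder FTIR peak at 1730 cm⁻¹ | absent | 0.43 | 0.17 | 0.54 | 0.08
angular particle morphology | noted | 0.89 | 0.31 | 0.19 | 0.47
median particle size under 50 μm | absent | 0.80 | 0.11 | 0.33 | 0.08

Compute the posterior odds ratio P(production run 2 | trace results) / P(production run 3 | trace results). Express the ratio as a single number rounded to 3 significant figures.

The normalizing constant cancels in an odds ratio, so compute prior × likelihood for the two hypotheses only (using 1 − P(present | H) for each absent trace result):
  production run 2: 0.282 × 0.57 × (1 − 0.17) × 0.31 × (1 − 0.11) = 0.036809
  production run 3: 0.342 × 0.66 × (1 − 0.54) × 0.19 × (1 − 0.33) = 0.013218
Odds(production run 2 : production run 3) = 0.036809 / 0.013218 ≈ 2.78.

2.78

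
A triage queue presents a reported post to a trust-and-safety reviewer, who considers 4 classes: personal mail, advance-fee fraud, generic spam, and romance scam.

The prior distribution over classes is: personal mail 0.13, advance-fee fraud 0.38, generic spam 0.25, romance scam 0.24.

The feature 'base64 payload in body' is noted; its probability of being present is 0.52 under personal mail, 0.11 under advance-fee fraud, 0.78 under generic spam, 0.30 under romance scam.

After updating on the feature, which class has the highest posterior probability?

Multiply each prior by the likelihood of the feature:
  personal mail: 0.13 × 0.52 = 0.0676
  advance-fee fraud: 0.38 × 0.11 = 0.0418
  generic spam: 0.25 × 0.78 = 0.195
  romance scam: 0.24 × 0.30 = 0.072
The unnormalized weights sum to 0.3764.
P(personal mail | evidence) ≈ 0.0676 / 0.3764 ≈ 0.180
P(advance-fee fraud | evidence) ≈ 0.0418 / 0.3764 ≈ 0.111
P(generic spam | evidence) ≈ 0.195 / 0.3764 ≈ 0.518
P(romance scam | evidence) ≈ 0.072 / 0.3764 ≈ 0.191
The largest is 0.518, so generic spam is most probable.

generic spam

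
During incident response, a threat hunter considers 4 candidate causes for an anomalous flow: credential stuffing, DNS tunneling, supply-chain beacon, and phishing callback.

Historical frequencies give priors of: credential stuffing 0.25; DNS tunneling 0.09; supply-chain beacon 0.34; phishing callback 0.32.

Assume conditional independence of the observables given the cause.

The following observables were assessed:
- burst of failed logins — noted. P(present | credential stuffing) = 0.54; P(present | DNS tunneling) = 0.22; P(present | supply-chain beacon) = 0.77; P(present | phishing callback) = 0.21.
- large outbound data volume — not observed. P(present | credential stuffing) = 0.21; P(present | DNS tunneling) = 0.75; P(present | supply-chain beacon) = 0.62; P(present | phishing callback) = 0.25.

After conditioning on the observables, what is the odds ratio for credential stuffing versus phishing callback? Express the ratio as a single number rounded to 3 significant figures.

2.12

The normalizing constant cancels in an odds ratio, so compute prior × likelihood for the two hypotheses only (using 1 − P(present | H) for each absent observable):
  credential stuffing: 0.25 × 0.54 × (1 − 0.21) = 0.10665
  phishing callback: 0.32 × 0.21 × (1 − 0.25) = 0.0504
Posterior odds = 0.10665 / 0.0504 ≈ 2.12.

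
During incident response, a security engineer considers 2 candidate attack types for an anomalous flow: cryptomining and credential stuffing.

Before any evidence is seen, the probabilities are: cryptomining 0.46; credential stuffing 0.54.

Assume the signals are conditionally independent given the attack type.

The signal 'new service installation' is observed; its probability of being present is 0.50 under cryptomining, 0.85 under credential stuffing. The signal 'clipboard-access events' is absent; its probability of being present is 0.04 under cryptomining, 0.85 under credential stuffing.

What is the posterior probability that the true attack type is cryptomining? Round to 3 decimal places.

By Bayes' rule with conditional independence, the unnormalized weight for each hypothesis is prior × ∏ likelihoods (using 1 − P(present | H) for each absent signal):
  cryptomining: 0.46 × 0.50 × (1 − 0.04) = 0.2208
  credential stuffing: 0.54 × 0.85 × (1 − 0.85) = 0.06885
Normalizing constant Z = 0.2208 + 0.06885 = 0.28965.
P(cryptomining | evidence) = 0.2208 / 0.28965 ≈ 0.762.

0.762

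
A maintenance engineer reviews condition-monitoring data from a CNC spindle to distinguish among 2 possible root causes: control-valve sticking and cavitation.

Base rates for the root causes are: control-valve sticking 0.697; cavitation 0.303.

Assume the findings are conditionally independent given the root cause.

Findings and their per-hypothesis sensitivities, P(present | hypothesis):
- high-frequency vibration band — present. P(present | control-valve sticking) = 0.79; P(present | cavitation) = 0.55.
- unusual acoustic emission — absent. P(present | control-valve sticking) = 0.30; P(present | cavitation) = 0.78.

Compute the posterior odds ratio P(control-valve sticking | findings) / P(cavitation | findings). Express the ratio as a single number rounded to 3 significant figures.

10.5

The normalizing constant cancels in an odds ratio, so compute prior × likelihood for the two hypotheses only (using 1 − P(present | H) for each absent finding):
  control-valve sticking: 0.697 × 0.79 × (1 − 0.30) = 0.38544
  cavitation: 0.303 × 0.55 × (1 − 0.78) = 0.036663
Odds(control-valve sticking : cavitation) = 0.38544 / 0.036663 ≈ 10.5.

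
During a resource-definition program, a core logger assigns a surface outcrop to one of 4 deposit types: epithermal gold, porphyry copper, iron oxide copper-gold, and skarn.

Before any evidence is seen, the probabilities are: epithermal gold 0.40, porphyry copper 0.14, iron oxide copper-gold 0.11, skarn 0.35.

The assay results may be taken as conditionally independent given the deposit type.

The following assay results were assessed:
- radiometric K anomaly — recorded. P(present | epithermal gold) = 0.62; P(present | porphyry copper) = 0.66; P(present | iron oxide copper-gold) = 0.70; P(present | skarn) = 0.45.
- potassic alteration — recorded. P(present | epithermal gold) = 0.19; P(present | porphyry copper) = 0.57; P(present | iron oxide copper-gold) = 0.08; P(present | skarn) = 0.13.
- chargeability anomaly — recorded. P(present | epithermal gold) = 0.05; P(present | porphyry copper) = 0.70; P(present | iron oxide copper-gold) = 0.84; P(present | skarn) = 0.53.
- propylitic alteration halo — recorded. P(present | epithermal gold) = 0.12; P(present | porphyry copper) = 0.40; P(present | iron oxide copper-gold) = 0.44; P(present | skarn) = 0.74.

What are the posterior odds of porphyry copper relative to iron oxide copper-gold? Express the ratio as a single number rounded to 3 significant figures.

Unnormalized posterior weight (prior times the assay result likelihoods) for each of the two hypotheses:
  porphyry copper: 0.14 × 0.66 × 0.57 × 0.70 × 0.40 = 0.014747
  iron oxide copper-gold: 0.11 × 0.70 × 0.08 × 0.84 × 0.44 = 0.0022767
Posterior odds = 0.014747 / 0.0022767 ≈ 6.48.

6.48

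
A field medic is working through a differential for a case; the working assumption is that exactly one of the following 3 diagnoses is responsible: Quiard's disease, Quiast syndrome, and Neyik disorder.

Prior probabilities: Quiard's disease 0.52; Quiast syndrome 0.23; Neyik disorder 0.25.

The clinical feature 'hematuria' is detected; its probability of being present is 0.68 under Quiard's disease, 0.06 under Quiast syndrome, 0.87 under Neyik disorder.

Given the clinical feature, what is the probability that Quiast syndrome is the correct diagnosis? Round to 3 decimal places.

For each hypothesis, the unnormalized posterior weight is prior × likelihood:
  Quiard's disease: 0.52 × 0.68 = 0.3536
  Quiast syndrome: 0.23 × 0.06 = 0.0138
  Neyik disorder: 0.25 × 0.87 = 0.2175
Marginal likelihood of the evidence = 0.5849.
P(Quiast syndrome | evidence) = 0.0138 / 0.5849 ≈ 0.024.

0.024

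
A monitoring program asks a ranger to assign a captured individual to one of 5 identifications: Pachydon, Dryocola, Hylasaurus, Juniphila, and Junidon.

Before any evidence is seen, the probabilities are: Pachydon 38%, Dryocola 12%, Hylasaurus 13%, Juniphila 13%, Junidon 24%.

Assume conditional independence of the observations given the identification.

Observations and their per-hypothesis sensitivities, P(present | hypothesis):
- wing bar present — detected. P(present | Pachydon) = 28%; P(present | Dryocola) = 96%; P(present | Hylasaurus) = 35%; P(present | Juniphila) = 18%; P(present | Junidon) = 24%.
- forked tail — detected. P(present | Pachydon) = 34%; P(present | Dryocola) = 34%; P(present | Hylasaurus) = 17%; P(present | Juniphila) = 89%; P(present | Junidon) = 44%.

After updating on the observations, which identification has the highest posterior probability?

Multiply each prior by the joint likelihood of the evidence pattern:
  Pachydon: 0.38 × 0.28 × 0.34 = 0.036176
  Dryocola: 0.12 × 0.96 × 0.34 = 0.039168
  Hylasaurus: 0.13 × 0.35 × 0.17 = 0.007735
  Juniphila: 0.13 × 0.18 × 0.89 = 0.020826
  Junidon: 0.24 × 0.24 × 0.44 = 0.025344
Normalizing constant Z = 0.036176 + 0.039168 + 0.007735 + 0.020826 + 0.025344 = 0.12925.
P(Pachydon | evidence) ≈ 0.036176 / 0.12925 ≈ 0.280
P(Dryocola | evidence) ≈ 0.039168 / 0.12925 ≈ 0.303
P(Hylasaurus | evidence) ≈ 0.007735 / 0.12925 ≈ 0.060
P(Juniphila | evidence) ≈ 0.020826 / 0.12925 ≈ 0.161
P(Junidon | evidence) ≈ 0.025344 / 0.12925 ≈ 0.196
The largest is 0.303, so Dryocola is most probable.

Dryocola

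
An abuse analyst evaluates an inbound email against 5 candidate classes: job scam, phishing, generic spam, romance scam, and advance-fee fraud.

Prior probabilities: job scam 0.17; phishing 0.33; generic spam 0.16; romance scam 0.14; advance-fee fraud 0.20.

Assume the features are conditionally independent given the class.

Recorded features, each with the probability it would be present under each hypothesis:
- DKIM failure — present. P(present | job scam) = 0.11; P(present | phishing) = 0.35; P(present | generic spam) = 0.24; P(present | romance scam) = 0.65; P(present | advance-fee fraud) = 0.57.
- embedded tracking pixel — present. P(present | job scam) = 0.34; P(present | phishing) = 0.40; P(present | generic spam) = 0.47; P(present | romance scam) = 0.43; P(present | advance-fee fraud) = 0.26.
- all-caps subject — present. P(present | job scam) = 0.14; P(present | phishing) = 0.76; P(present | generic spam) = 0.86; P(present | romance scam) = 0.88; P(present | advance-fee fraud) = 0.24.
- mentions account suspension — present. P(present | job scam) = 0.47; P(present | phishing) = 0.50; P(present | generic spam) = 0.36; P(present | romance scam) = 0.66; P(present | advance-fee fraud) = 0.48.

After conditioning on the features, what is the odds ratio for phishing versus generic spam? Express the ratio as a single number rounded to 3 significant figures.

3.14

The normalizing constant cancels in an odds ratio, so compute prior × likelihood for the two hypotheses only:
  phishing: 0.33 × 0.35 × 0.40 × 0.76 × 0.50 = 0.017556
  generic spam: 0.16 × 0.24 × 0.47 × 0.86 × 0.36 = 0.0055877
Odds(phishing : generic spam) = 0.017556 / 0.0055877 ≈ 3.14.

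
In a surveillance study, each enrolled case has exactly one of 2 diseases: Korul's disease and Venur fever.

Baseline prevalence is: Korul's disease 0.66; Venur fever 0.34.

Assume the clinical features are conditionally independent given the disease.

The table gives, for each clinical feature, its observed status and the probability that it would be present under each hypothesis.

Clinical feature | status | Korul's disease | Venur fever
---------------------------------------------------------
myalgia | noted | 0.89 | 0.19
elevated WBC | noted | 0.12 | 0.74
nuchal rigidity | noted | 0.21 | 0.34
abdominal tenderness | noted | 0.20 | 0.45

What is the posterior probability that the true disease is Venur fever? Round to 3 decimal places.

Multiply each prior by the joint likelihood of the clinical feature pattern:
  Korul's disease: 0.66 × 0.89 × 0.12 × 0.21 × 0.20 = 0.0029605
  Venur fever: 0.34 × 0.19 × 0.74 × 0.34 × 0.45 = 0.007314
Marginal likelihood of the evidence = 0.010275.
P(Venur fever | evidence) = 0.007314 / 0.010275 ≈ 0.712.

0.712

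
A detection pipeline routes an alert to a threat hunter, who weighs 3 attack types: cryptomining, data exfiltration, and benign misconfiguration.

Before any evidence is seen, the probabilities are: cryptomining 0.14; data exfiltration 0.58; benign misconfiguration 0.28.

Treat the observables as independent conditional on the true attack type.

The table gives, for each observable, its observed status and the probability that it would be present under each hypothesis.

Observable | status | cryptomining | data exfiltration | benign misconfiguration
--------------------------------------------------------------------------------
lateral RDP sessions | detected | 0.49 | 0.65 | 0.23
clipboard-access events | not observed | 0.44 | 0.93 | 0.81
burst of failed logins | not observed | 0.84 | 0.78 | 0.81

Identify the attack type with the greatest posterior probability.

By Bayes' rule with conditional independence, the unnormalized weight for each hypothesis is prior × ∏ likelihoods (using 1 − P(present | H) for each absent observable):
  cryptomining: 0.14 × 0.49 × (1 − 0.44) × (1 − 0.84) = 0.0061466
  data exfiltration: 0.58 × 0.65 × (1 − 0.93) × (1 − 0.78) = 0.0058058
  benign misconfiguration: 0.28 × 0.23 × (1 − 0.81) × (1 − 0.81) = 0.0023248
Marginal likelihood of the evidence = 0.014277.
P(cryptomining | evidence) ≈ 0.0061466 / 0.014277 ≈ 0.431
P(data exfiltration | evidence) ≈ 0.0058058 / 0.014277 ≈ 0.407
P(benign misconfiguration | evidence) ≈ 0.0023248 / 0.014277 ≈ 0.163
The largest is 0.431, so cryptomining is most probable.

cryptomining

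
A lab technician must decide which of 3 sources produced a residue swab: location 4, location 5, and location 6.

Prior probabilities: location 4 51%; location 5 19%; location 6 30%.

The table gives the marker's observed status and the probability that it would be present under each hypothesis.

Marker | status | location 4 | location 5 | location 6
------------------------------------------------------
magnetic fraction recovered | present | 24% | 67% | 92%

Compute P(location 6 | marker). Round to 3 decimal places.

0.525

Multiply each prior by the likelihood of the marker:
  location 4: 0.51 × 0.24 = 0.1224
  location 5: 0.19 × 0.67 = 0.1273
  location 6: 0.30 × 0.92 = 0.276
Normalizing constant Z = 0.1224 + 0.1273 + 0.276 = 0.5257.
P(location 6 | evidence) = 0.276 / 0.5257 ≈ 0.525.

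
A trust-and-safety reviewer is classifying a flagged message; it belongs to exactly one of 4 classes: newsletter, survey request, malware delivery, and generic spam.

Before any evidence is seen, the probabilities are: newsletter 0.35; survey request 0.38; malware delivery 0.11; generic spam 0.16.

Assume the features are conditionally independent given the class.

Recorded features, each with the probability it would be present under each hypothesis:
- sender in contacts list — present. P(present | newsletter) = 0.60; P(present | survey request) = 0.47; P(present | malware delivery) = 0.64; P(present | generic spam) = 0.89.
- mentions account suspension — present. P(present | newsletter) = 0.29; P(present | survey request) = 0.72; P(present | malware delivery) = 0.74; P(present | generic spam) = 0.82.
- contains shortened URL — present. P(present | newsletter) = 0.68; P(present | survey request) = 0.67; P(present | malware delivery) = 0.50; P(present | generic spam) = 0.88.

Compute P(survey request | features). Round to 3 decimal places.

0.336

For each hypothesis, the unnormalized posterior weight is prior × product of the feature likelihoods:
  newsletter: 0.35 × 0.60 × 0.29 × 0.68 = 0.041412
  survey request: 0.38 × 0.47 × 0.72 × 0.67 = 0.086157
  malware delivery: 0.11 × 0.64 × 0.74 × 0.50 = 0.026048
  generic spam: 0.16 × 0.89 × 0.82 × 0.88 = 0.10276
The unnormalized weights sum to 0.25637.
P(survey request | evidence) = 0.086157 / 0.25637 ≈ 0.336.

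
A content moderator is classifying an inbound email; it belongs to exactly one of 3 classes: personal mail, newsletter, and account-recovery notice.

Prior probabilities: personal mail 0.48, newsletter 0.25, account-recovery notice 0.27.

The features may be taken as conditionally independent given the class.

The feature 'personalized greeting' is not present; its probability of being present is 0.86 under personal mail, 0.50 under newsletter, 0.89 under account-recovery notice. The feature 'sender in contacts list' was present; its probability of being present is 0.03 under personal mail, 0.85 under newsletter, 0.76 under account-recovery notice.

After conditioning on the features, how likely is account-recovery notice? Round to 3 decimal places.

0.173

By Bayes' rule with conditional independence, the unnormalized weight for each hypothesis is prior × ∏ likelihoods (using 1 − P(present | H) for each absent feature):
  personal mail: 0.48 × (1 − 0.86) × 0.03 = 0.002016
  newsletter: 0.25 × (1 − 0.50) × 0.85 = 0.10625
  account-recovery notice: 0.27 × (1 − 0.89) × 0.76 = 0.022572
Marginal likelihood of the evidence = 0.13084.
P(account-recovery notice | evidence) = 0.022572 / 0.13084 ≈ 0.173.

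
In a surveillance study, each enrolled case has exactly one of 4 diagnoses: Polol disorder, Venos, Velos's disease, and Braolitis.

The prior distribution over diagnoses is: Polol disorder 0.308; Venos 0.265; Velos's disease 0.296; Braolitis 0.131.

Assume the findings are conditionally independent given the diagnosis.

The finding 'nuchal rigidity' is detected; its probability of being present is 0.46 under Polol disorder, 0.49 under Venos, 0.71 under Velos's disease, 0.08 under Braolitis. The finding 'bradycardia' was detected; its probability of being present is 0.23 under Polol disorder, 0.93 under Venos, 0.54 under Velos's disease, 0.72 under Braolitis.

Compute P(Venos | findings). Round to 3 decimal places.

0.440

For each hypothesis, the unnormalized posterior weight is prior × product of the finding likelihoods:
  Polol disorder: 0.308 × 0.46 × 0.23 = 0.032586
  Venos: 0.265 × 0.49 × 0.93 = 0.12076
  Velos's disease: 0.296 × 0.71 × 0.54 = 0.11349
  Braolitis: 0.131 × 0.08 × 0.72 = 0.0075456
Marginal likelihood of the evidence = 0.27438.
P(Venos | evidence) = 0.12076 / 0.27438 ≈ 0.440.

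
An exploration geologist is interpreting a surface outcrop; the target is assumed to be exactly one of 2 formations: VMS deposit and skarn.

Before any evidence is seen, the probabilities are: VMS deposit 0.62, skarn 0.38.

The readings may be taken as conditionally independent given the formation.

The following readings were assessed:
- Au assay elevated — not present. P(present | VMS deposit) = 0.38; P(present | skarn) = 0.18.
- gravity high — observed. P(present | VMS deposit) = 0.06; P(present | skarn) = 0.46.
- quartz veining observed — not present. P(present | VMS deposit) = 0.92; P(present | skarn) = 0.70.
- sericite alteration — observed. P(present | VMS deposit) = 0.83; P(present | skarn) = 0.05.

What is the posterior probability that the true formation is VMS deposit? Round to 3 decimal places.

Multiply each prior by the joint likelihood of the reading pattern (using 1 − P(present | H) for each absent reading):
  VMS deposit: 0.62 × (1 − 0.38) × 0.06 × (1 − 0.92) × 0.83 = 0.0015314
  skarn: 0.38 × (1 − 0.18) × 0.46 × (1 − 0.70) × 0.05 = 0.00215
Marginal likelihood of the evidence = 0.0036815.
P(VMS deposit | evidence) = 0.0015314 / 0.0036815 ≈ 0.416.

0.416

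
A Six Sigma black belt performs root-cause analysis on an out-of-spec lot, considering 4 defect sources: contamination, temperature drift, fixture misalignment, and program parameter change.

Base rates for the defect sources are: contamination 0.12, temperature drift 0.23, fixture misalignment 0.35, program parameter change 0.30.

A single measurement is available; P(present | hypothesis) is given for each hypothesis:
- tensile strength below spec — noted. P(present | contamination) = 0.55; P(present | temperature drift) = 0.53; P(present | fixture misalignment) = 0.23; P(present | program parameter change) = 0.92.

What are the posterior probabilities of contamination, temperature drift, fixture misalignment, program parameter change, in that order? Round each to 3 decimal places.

Multiply each prior by the likelihood of the measurement:
  contamination: 0.12 × 0.55 = 0.066
  temperature drift: 0.23 × 0.53 = 0.1219
  fixture misalignment: 0.35 × 0.23 = 0.0805
  program parameter change: 0.30 × 0.92 = 0.276
Marginal likelihood of the evidence = 0.5444.
P(contamination | evidence) = 0.066 / 0.5444 ≈ 0.121
P(temperature drift | evidence) = 0.1219 / 0.5444 ≈ 0.224
P(fixture misalignment | evidence) = 0.0805 / 0.5444 ≈ 0.148
P(program parameter change | evidence) = 0.276 / 0.5444 ≈ 0.507

0.121, 0.224, 0.148, 0.507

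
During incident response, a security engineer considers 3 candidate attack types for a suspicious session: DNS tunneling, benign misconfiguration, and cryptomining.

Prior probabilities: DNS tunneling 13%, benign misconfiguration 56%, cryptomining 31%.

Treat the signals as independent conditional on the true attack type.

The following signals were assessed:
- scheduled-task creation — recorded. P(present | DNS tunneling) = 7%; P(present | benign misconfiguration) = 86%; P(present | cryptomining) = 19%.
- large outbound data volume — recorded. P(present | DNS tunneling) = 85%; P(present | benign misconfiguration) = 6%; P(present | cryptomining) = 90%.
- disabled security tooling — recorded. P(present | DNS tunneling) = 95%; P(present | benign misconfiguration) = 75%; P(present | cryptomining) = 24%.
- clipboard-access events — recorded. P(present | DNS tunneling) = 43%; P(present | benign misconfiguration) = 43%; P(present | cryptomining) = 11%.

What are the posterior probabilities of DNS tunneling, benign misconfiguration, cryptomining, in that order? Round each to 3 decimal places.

For each hypothesis, the unnormalized posterior weight is prior × product of the signal likelihoods:
  DNS tunneling: 0.13 × 0.07 × 0.85 × 0.95 × 0.43 = 0.0031597
  benign misconfiguration: 0.56 × 0.86 × 0.06 × 0.75 × 0.43 = 0.009319
  cryptomining: 0.31 × 0.19 × 0.90 × 0.24 × 0.11 = 0.0013995
Marginal likelihood of the evidence = 0.013878.
P(DNS tunneling | evidence) = 0.0031597 / 0.013878 ≈ 0.228
P(benign misconfiguration | evidence) = 0.009319 / 0.013878 ≈ 0.671
P(cryptomining | evidence) = 0.0013995 / 0.013878 ≈ 0.101

0.228, 0.671, 0.101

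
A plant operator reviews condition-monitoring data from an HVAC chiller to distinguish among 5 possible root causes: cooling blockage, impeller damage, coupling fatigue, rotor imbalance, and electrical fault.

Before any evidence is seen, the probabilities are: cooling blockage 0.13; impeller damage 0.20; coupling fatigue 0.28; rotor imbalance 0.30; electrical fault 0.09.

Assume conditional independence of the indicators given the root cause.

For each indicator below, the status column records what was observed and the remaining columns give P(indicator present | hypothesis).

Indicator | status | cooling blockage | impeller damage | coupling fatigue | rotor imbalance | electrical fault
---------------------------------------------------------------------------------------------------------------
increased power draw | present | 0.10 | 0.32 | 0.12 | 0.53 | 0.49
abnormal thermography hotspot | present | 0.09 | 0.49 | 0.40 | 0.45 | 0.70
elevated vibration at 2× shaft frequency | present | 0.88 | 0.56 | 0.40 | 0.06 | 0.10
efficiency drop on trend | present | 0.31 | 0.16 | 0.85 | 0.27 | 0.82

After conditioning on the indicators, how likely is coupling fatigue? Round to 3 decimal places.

By Bayes' rule with conditional independence, the unnormalized weight for each hypothesis is prior × ∏ likelihoods:
  cooling blockage: 0.13 × 0.10 × 0.09 × 0.88 × 0.31 = 0.00031918
  impeller damage: 0.20 × 0.32 × 0.49 × 0.56 × 0.16 = 0.0028099
  coupling fatigue: 0.28 × 0.12 × 0.40 × 0.40 × 0.85 = 0.0045696
  rotor imbalance: 0.30 × 0.53 × 0.45 × 0.06 × 0.27 = 0.0011591
  electrical fault: 0.09 × 0.49 × 0.70 × 0.10 × 0.82 = 0.0025313
Normalizing constant Z = 0.00031918 + 0.0028099 + 0.0045696 + 0.0011591 + 0.0025313 = 0.011389.
P(coupling fatigue | evidence) = 0.0045696 / 0.011389 ≈ 0.401.

0.401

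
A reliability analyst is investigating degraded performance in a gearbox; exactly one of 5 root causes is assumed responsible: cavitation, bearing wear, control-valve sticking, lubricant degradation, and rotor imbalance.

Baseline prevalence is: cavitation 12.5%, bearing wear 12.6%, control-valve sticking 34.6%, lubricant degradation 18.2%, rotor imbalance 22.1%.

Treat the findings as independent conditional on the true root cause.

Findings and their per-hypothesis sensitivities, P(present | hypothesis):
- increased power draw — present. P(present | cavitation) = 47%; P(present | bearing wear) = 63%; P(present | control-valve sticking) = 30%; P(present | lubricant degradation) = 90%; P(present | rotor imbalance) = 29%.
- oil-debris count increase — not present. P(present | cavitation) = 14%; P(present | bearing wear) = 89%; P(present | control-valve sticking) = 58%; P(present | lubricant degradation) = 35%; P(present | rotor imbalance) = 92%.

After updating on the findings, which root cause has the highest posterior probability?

For each hypothesis, the unnormalized posterior weight is prior × product of the finding likelihoods (using 1 − P(present | H) for each absent finding):
  cavitation: 0.125 × 0.47 × (1 − 0.14) = 0.050525
  bearing wear: 0.126 × 0.63 × (1 − 0.89) = 0.0087318
  control-valve sticking: 0.346 × 0.30 × (1 − 0.58) = 0.043596
  lubricant degradation: 0.182 × 0.90 × (1 − 0.35) = 0.10647
  rotor imbalance: 0.221 × 0.29 × (1 − 0.92) = 0.0051272
Marginal likelihood of the evidence = 0.21445.
P(cavitation | evidence) ≈ 0.050525 / 0.21445 ≈ 0.236
P(bearing wear | evidence) ≈ 0.0087318 / 0.21445 ≈ 0.041
P(control-valve sticking | evidence) ≈ 0.043596 / 0.21445 ≈ 0.203
P(lubricant degradation | evidence) ≈ 0.10647 / 0.21445 ≈ 0.496
P(rotor imbalance | evidence) ≈ 0.0051272 / 0.21445 ≈ 0.024
The largest is 0.496, so lubricant degradation is most probable.

lubricant degradation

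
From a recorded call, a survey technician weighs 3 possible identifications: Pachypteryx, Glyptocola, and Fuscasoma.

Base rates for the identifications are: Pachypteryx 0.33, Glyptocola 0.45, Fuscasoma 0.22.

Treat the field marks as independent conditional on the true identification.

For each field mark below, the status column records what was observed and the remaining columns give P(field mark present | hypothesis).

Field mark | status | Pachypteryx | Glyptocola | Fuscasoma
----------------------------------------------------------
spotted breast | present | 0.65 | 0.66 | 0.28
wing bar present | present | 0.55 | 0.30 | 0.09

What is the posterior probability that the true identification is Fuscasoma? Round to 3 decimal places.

For each hypothesis, the unnormalized posterior weight is prior × product of the field mark likelihoods:
  Pachypteryx: 0.33 × 0.65 × 0.55 = 0.11798
  Glyptocola: 0.45 × 0.66 × 0.30 = 0.0891
  Fuscasoma: 0.22 × 0.28 × 0.09 = 0.005544
The unnormalized weights sum to 0.21262.
P(Fuscasoma | evidence) = 0.005544 / 0.21262 ≈ 0.026.

0.026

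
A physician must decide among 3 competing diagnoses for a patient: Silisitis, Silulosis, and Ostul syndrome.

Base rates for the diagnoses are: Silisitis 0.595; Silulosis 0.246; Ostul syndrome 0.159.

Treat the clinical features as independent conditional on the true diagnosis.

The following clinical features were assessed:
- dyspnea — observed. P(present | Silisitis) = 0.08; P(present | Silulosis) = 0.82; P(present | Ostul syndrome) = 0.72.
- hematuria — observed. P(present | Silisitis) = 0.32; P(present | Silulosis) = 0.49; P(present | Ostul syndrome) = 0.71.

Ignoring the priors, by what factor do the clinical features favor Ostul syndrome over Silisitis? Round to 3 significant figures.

20.0

The Bayes factor is the ratio of the joint likelihoods of the clinical feature pattern under the two hypotheses.
  Ostul syndrome: 0.72 × 0.71 = 0.5112
  Silisitis: 0.08 × 0.32 = 0.0256
Bayes factor = 0.5112 / 0.0256 ≈ 20.0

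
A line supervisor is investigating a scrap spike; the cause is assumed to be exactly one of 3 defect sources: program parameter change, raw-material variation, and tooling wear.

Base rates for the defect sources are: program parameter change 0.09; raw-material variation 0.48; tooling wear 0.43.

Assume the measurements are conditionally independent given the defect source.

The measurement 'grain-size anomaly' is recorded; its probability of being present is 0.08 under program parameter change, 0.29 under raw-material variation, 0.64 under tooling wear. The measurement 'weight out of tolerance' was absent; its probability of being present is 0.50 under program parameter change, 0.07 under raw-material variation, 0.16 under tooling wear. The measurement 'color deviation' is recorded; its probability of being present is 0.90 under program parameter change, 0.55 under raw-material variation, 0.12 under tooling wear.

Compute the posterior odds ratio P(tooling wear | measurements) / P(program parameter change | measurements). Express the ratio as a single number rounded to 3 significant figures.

8.56

Unnormalized posterior weight (prior times the measurement likelihoods) for each of the two hypotheses (using 1 − P(present | H) for each absent measurement):
  tooling wear: 0.43 × 0.64 × (1 − 0.16) × 0.12 = 0.02774
  program parameter change: 0.09 × 0.08 × (1 − 0.50) × 0.90 = 0.00324
Odds(tooling wear : program parameter change) = 0.02774 / 0.00324 ≈ 8.56.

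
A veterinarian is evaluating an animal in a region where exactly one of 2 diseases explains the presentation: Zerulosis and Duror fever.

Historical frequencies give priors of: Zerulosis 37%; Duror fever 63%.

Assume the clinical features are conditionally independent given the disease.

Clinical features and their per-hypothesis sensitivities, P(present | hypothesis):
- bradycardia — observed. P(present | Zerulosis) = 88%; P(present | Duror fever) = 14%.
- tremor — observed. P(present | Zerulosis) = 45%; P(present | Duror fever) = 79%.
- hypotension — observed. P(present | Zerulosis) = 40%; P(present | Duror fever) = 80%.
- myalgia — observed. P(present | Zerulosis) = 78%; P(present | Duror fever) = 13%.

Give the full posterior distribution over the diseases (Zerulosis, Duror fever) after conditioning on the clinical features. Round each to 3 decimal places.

Multiply each prior by the joint likelihood of the clinical feature pattern:
  Zerulosis: 0.37 × 0.88 × 0.45 × 0.40 × 0.78 = 0.045714
  Duror fever: 0.63 × 0.14 × 0.79 × 0.80 × 0.13 = 0.0072465
Marginal likelihood of the evidence = 0.052961.
P(Zerulosis | evidence) = 0.045714 / 0.052961 ≈ 0.863
P(Duror fever | evidence) = 0.0072465 / 0.052961 ≈ 0.137

0.863, 0.137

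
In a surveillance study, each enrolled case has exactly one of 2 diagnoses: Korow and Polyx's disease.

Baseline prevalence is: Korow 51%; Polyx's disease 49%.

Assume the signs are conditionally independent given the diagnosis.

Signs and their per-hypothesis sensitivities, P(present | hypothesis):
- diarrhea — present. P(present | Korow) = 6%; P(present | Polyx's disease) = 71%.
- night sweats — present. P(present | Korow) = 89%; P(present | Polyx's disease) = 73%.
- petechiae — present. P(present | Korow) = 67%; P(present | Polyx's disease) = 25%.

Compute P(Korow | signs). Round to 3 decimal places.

Multiply each prior by the joint likelihood of the sign pattern:
  Korow: 0.51 × 0.06 × 0.89 × 0.67 = 0.018247
  Polyx's disease: 0.49 × 0.71 × 0.73 × 0.25 = 0.063492
Marginal likelihood of the evidence = 0.081739.
P(Korow | evidence) = 0.018247 / 0.081739 ≈ 0.223.

0.223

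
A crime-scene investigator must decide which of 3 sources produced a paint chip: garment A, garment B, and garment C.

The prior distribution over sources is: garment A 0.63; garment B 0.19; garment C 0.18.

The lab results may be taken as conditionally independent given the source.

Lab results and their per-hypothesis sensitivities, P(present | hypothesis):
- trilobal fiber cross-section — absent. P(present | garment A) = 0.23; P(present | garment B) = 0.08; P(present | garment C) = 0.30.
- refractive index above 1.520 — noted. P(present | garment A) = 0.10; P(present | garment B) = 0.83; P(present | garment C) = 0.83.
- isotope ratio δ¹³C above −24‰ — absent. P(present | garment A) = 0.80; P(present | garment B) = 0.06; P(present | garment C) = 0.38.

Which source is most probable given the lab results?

garment B

By Bayes' rule with conditional independence, the unnormalized weight for each hypothesis is prior × ∏ likelihoods (using 1 − P(present | H) for each absent lab result):
  garment A: 0.63 × (1 − 0.23) × 0.10 × (1 − 0.80) = 0.009702
  garment B: 0.19 × (1 − 0.08) × 0.83 × (1 − 0.06) = 0.13638
  garment C: 0.18 × (1 − 0.30) × 0.83 × (1 − 0.38) = 0.06484
Marginal likelihood of the evidence = 0.21092.
P(garment A | evidence) ≈ 0.009702 / 0.21092 ≈ 0.046
P(garment B | evidence) ≈ 0.13638 / 0.21092 ≈ 0.647
P(garment C | evidence) ≈ 0.06484 / 0.21092 ≈ 0.307
The largest is 0.647, so garment B is most probable.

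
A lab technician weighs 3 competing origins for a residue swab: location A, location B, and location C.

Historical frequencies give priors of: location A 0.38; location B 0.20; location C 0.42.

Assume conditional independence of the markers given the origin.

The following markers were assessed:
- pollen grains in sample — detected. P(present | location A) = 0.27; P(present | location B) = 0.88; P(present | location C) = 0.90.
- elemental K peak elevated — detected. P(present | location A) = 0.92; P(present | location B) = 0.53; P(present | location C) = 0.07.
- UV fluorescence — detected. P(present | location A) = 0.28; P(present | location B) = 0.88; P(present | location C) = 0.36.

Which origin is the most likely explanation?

location B

Multiply each prior by the joint likelihood of the marker pattern:
  location A: 0.38 × 0.27 × 0.92 × 0.28 = 0.02643
  location B: 0.20 × 0.88 × 0.53 × 0.88 = 0.082086
  location C: 0.42 × 0.90 × 0.07 × 0.36 = 0.0095256
Marginal likelihood of the evidence = 0.11804.
P(location A | evidence) ≈ 0.02643 / 0.11804 ≈ 0.224
P(location B | evidence) ≈ 0.082086 / 0.11804 ≈ 0.695
P(location C | evidence) ≈ 0.0095256 / 0.11804 ≈ 0.081
The largest is 0.695, so location B is most probable.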